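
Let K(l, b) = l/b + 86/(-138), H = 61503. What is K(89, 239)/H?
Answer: -4136/1014245973 ≈ -4.0779e-6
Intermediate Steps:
K(l, b) = -43/69 + l/b (K(l, b) = l/b + 86*(-1/138) = l/b - 43/69 = -43/69 + l/b)
K(89, 239)/H = (-43/69 + 89/239)/61503 = (-43/69 + 89*(1/239))*(1/61503) = (-43/69 + 89/239)*(1/61503) = -4136/16491*1/61503 = -4136/1014245973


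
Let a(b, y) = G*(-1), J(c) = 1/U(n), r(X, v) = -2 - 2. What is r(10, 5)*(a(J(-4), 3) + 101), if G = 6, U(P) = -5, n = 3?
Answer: -380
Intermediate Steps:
r(X, v) = -4
J(c) = -⅕ (J(c) = 1/(-5) = -⅕)
a(b, y) = -6 (a(b, y) = 6*(-1) = -6)
r(10, 5)*(a(J(-4), 3) + 101) = -4*(-6 + 101) = -4*95 = -380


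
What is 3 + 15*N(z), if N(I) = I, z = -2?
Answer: -27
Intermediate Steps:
3 + 15*N(z) = 3 + 15*(-2) = 3 - 30 = -27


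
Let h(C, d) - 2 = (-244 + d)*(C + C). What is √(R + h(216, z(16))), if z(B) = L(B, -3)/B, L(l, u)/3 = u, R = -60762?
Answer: I*√166411 ≈ 407.94*I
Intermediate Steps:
L(l, u) = 3*u
z(B) = -9/B (z(B) = (3*(-3))/B = -9/B)
h(C, d) = 2 + 2*C*(-244 + d) (h(C, d) = 2 + (-244 + d)*(C + C) = 2 + (-244 + d)*(2*C) = 2 + 2*C*(-244 + d))
√(R + h(216, z(16))) = √(-60762 + (2 - 488*216 + 2*216*(-9/16))) = √(-60762 + (2 - 105408 + 2*216*(-9*1/16))) = √(-60762 + (2 - 105408 + 2*216*(-9/16))) = √(-60762 + (2 - 105408 - 243)) = √(-60762 - 105649) = √(-166411) = I*√166411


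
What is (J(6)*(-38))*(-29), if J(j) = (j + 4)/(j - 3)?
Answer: 11020/3 ≈ 3673.3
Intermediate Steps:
J(j) = (4 + j)/(-3 + j)
(J(6)*(-38))*(-29) = (((4 + 6)/(-3 + 6))*(-38))*(-29) = ((10/3)*(-38))*(-29) = -380/3*(-29) = 11020/3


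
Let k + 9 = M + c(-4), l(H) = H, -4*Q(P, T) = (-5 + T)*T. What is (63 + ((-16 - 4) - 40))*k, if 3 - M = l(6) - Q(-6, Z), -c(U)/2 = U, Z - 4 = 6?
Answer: -99/2 ≈ -49.500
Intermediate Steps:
Z = 10 (Z = 4 + 6 = 10)
Q(P, T) = -T*(-5 + T)/4 (Q(P, T) = -(-5 + T)*T/4 = -T*(-5 + T)/4)
c(U) = -2*U
M = -31/2 (M = 3 - (6 - 10*(5 - 1*10)/4) = 3 - (6 - 10*(5 - 10)/4) = 3 - (6 - 10*(-5)/4) = 3 - (6 - 1*(-25/2)) = 3 - (6 + 25/2) = 3 - 1*37/2 = 3 - 37/2 = -31/2 ≈ -15.500)
k = -33/2 (k = -9 + (-31/2 - 2*(-4)) = -9 + (-31/2 + 8) = -9 - 15/2 = -33/2 ≈ -16.500)
(63 + ((-16 - 4) - 40))*k = (63 + ((-16 - 4) - 40))*(-33/2) = (63 + (-20 - 40))*(-33/2) = (63 - 60)*(-33/2) = 3*(-33/2) = -99/2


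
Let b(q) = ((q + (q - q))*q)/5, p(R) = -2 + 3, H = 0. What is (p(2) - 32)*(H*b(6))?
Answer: 0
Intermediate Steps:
p(R) = 1
b(q) = q**2/5 (b(q) = ((q + 0)*q)*(1/5) = (q*q)*(1/5) = q**2*(1/5) = q**2/5)
(p(2) - 32)*(H*b(6)) = (1 - 32)*(0*((1/5)*6**2)) = -0*(1/5)*36 = -0*36/5 = -31*0 = 0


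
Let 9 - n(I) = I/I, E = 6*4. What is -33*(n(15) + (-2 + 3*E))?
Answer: -2574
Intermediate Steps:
E = 24
n(I) = 8 (n(I) = 9 - I/I = 9 - 1*1 = 9 - 1 = 8)
-33*(n(15) + (-2 + 3*E)) = -33*(8 + (-2 + 3*24)) = -33*(8 + (-2 + 72)) = -33*(8 + 70) = -33*78 = -2574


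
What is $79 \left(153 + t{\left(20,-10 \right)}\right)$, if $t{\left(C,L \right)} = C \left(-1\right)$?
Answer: $10507$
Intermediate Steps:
$t{\left(C,L \right)} = - C$
$79 \left(153 + t{\left(20,-10 \right)}\right) = 79 \left(153 - 20\right) = 79 \cdot 133 = 10507$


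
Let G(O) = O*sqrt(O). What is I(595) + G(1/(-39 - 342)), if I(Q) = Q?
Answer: 595 - I*sqrt(381)/145161 ≈ 595.0 - 0.00013447*I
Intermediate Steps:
G(O) = O**(3/2)
I(595) + G(1/(-39 - 342)) = 595 + (1/(-39 - 342))**(3/2) = 595 + (1/(-381))**(3/2) = 595 + (-1/381)**(3/2) = 595 - I*sqrt(381)/145161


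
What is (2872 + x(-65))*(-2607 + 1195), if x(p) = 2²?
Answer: -4060912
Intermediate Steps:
x(p) = 4
(2872 + x(-65))*(-2607 + 1195) = (2872 + 4)*(-2607 + 1195) = 2876*(-1412) = -4060912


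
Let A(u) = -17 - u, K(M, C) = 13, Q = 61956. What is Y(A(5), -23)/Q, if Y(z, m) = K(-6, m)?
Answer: 13/61956 ≈ 0.00020983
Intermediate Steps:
Y(z, m) = 13
Y(A(5), -23)/Q = 13/61956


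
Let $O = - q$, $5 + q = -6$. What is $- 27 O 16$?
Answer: $-4752$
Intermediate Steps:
$q = -11$ ($q = -5 - 6 = -11$)
$O = 11$ ($O = \left(-1\right) \left(-11\right) = 11$)
$- 27 O 16 = \left(-27\right) 11 \cdot 16 = \left(-297\right) 16 = -4752$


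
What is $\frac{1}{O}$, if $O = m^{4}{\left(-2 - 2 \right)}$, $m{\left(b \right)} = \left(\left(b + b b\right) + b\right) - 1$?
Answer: $\frac{1}{2401} \approx 0.00041649$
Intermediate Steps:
$m{\left(b \right)} = -1 + b^{2} + 2 b$ ($m{\left(b \right)} = \left(\left(b + b^{2}\right) + b\right) - 1 = \left(b^{2} + 2 b\right) - 1 = -1 + b^{2} + 2 b$)
$O = 2401$ ($O = \left(-1 + \left(-2 - 2\right)^{2} + 2 \left(-2 - 2\right)\right)^{4} = \left(-1 + \left(-4\right)^{2} + 2 \left(-4\right)\right)^{4} = \left(-1 + 16 - 8\right)^{4} = 7^{4} = 2401$)
$\frac{1}{O} = \frac{1}{2401}$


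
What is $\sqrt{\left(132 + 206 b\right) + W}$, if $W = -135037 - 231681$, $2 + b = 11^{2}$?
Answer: $6 i \sqrt{9502} \approx 584.87 i$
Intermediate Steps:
$b = 119$ ($b = -2 + 11^{2} = -2 + 121 = 119$)
$W = -366718$
$\sqrt{\left(132 + 206 b\right) + W} = \sqrt{\left(132 + 206 \cdot 119\right) - 366718} = \sqrt{\left(132 + 24514\right) - 366718} = \sqrt{24646 - 366718} = \sqrt{-342072} = 6 i \sqrt{9502}$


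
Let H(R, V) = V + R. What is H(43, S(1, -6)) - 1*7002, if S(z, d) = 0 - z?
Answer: -6960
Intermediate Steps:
S(z, d) = -z
H(R, V) = R + V
H(43, S(1, -6)) - 1*7002 = (43 - 1*1) - 1*7002 = (43 - 1) - 7002 = 42 - 7002 = -6960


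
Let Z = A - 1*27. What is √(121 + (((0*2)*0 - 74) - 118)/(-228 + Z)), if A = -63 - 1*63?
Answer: √1959737/127 ≈ 11.023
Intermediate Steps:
A = -126 (A = -63 - 63 = -126)
Z = -153 (Z = -126 - 1*27 = -126 - 27 = -153)
√(121 + (((0*2)*0 - 74) - 118)/(-228 + Z)) = √(121 + (((0*2)*0 - 74) - 118)/(-228 - 153)) = √(121 + ((0*0 - 74) - 118)/(-381)) = √(121 + ((0 - 74) - 118)*(-1/381)) = √(121 + (-74 - 118)*(-1/381)) = √(121 - 192*(-1/381)) = √(121 + 64/127) = √(15431/127) = √1959737/127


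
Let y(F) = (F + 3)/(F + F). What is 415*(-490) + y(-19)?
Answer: -3863642/19 ≈ -2.0335e+5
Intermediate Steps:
y(F) = (3 + F)/(2*F) (y(F) = (3 + F)/((2*F)) = (3 + F)*(1/(2*F)) = (3 + F)/(2*F))
415*(-490) + y(-19) = 415*(-490) + (½)*(3 - 19)/(-19) = -203350 + (½)*(-1/19)*(-16) = -203350 + 8/19 = -3863642/19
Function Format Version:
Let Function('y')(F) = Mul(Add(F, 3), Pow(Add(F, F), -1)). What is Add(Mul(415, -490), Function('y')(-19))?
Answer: Rational(-3863642, 19) ≈ -2.0335e+5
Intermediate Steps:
Function('y')(F) = Mul(Rational(1, 2), Pow(F, -1), Add(3, F)) (Function('y')(F) = Mul(Add(3, F), Pow(Mul(2, F), -1)) = Mul(Add(3, F), Mul(Rational(1, 2), Pow(F, -1))) = Mul(Rational(1, 2), Pow(F, -1), Add(3, F)))
Add(Mul(415, -490), Function('y')(-19)) = Add(Mul(415, -490), Mul(Rational(1, 2), Pow(-19, -1), Add(3, -19))) = Add(-203350, Mul(Rational(1, 2), Rational(-1, 19), -16)) = Add(-203350, Rational(8, 19)) = Rational(-3863642, 19)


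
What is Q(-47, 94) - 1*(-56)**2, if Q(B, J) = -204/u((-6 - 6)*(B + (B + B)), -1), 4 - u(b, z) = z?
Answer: -15884/5 ≈ -3176.8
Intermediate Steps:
u(b, z) = 4 - z
Q(B, J) = -204/5 (Q(B, J) = -204/(4 - 1*(-1)) = -204/(4 + 1) = -204/5)
Q(-47, 94) - 1*(-56)**2 = -204/5 - 1*(-56)**2 = -204/5 - 1*3136 = -204/5 - 3136 = -15884/5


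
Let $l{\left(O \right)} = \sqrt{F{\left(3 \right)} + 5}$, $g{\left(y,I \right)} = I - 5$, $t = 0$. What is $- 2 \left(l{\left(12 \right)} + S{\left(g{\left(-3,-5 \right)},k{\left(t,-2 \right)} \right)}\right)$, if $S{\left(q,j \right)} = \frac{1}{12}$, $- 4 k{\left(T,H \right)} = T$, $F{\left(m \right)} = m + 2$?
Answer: $- \frac{1}{6} - 2 \sqrt{10} \approx -6.4912$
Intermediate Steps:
$F{\left(m \right)} = 2 + m$
$g{\left(y,I \right)} = -5 + I$ ($g{\left(y,I \right)} = I - 5 = -5 + I$)
$k{\left(T,H \right)} = - \frac{T}{4}$
$S{\left(q,j \right)} = \frac{1}{12}$
$l{\left(O \right)} = \sqrt{10}$ ($l{\left(O \right)} = \sqrt{\left(2 + 3\right) + 5} = \sqrt{5 + 5} = \sqrt{10}$)
$- 2 \left(l{\left(12 \right)} + S{\left(g{\left(-3,-5 \right)},k{\left(t,-2 \right)} \right)}\right) = - 2 \left(\sqrt{10} + \frac{1}{12}\right) = - 2 \left(\frac{1}{12} + \sqrt{10}\right) = - \frac{1}{6} - 2 \sqrt{10}$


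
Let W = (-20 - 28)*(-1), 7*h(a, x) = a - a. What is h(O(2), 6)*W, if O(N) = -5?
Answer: 0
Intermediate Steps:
h(a, x) = 0 (h(a, x) = (a - a)/7 = (⅐)*0 = 0)
W = 48 (W = -48*(-1) = 48)
h(O(2), 6)*W = 0*48 = 0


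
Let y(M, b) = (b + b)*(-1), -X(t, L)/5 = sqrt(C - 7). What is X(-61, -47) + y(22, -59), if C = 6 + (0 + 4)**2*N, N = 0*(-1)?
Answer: 118 - 5*I ≈ 118.0 - 5.0*I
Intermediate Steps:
N = 0
C = 6 (C = 6 + (0 + 4)**2*0 = 6 + 4**2*0 = 6 + 16*0 = 6 + 0 = 6)
X(t, L) = -5*I (X(t, L) = -5*sqrt(6 - 7) = -5*I)
y(M, b) = -2*b (y(M, b) = (2*b)*(-1) = -2*b)
X(-61, -47) + y(22, -59) = -5*I - 2*(-59) = -5*I + 118 = 118 - 5*I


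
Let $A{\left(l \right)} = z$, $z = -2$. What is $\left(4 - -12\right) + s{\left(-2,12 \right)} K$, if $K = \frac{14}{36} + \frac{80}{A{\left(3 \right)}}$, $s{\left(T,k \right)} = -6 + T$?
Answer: $\frac{2996}{9} \approx 332.89$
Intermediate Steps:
$A{\left(l \right)} = -2$
$K = - \frac{713}{18}$ ($K = \frac{14}{36} + \frac{80}{-2} = 14 \cdot \frac{1}{36} + 80 \left(- \frac{1}{2}\right) = \frac{7}{18} - 40 = - \frac{713}{18} \approx -39.611$)
$\left(4 - -12\right) + s{\left(-2,12 \right)} K = \left(4 - -12\right) + \left(-6 - 2\right) \left(- \frac{713}{18}\right) = \left(4 + 12\right) - - \frac{2852}{9} = 16 + \frac{2852}{9} = \frac{2996}{9}$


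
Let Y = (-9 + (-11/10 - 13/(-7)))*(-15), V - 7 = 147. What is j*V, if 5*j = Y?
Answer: 19041/5 ≈ 3808.2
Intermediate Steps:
V = 154 (V = 7 + 147 = 154)
Y = 1731/14 (Y = (-9 + (-11*1/10 - 13*(-1/7)))*(-15) = (-9 + (-11/10 + 13/7))*(-15) = (-9 + 53/70)*(-15) = -577/70*(-15) = 1731/14 ≈ 123.64)
j = 1731/70 (j = (1/5)*(1731/14) = 1731/70 ≈ 24.729)
j*V = (1731/70)*154 = 19041/5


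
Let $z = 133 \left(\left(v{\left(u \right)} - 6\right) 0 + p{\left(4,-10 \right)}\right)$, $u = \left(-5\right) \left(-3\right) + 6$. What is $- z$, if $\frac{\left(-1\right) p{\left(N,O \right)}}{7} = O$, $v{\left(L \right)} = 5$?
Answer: $-9310$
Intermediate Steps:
$u = 21$ ($u = 15 + 6 = 21$)
$p{\left(N,O \right)} = - 7 O$
$z = 9310$ ($z = 133 \left(\left(5 - 6\right) 0 - -70\right) = 133 \left(\left(-1\right) 0 + 70\right) = 133 \left(0 + 70\right) = 133 \cdot 70 = 9310$)
$- z = \left(-1\right) 9310 = -9310$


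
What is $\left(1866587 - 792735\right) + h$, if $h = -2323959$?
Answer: $-1250107$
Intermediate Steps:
$\left(1866587 - 792735\right) + h = \left(1866587 - 792735\right) - 2323959 = 1073852 - 2323959 = -1250107$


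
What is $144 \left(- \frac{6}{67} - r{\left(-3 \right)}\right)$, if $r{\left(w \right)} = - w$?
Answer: $- \frac{29808}{67} \approx -444.9$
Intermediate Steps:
$144 \left(- \frac{6}{67} - r{\left(-3 \right)}\right) = 144 \left(- \frac{6}{67} - \left(-1\right) \left(-3\right)\right) = 144 \left(\left(-6\right) \frac{1}{67} - 3\right) = 144 \left(- \frac{6}{67} - 3\right) = 144 \left(- \frac{207}{67}\right) = - \frac{29808}{67}$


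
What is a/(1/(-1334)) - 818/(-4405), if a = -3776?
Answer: 22188796338/4405 ≈ 5.0372e+6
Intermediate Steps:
a/(1/(-1334)) - 818/(-4405) = -3776/(1/(-1334)) - 818/(-4405) = -3776/(-1/1334) - 818*(-1/4405) = -3776*(-1334) + 818/4405 = 5037184 + 818/4405 = 22188796338/4405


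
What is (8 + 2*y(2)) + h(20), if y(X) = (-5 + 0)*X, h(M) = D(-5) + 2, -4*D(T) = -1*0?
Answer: -10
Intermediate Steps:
D(T) = 0 (D(T) = -(-1)*0/4 = -¼*0 = 0)
h(M) = 2 (h(M) = 0 + 2 = 2)
y(X) = -5*X
(8 + 2*y(2)) + h(20) = (8 + 2*(-5*2)) + 2 = (8 + 2*(-10)) + 2 = (8 - 20) + 2 = -12 + 2 = -10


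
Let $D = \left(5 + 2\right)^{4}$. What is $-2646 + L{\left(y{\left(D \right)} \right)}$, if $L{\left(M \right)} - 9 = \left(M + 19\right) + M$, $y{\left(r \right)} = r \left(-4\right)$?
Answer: $-21826$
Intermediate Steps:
$D = 2401$ ($D = 7^{4} = 2401$)
$y{\left(r \right)} = - 4 r$
$L{\left(M \right)} = 28 + 2 M$ ($L{\left(M \right)} = 9 + \left(\left(M + 19\right) + M\right) = 9 + \left(\left(19 + M\right) + M\right) = 9 + \left(19 + 2 M\right) = 28 + 2 M$)
$-2646 + L{\left(y{\left(D \right)} \right)} = -2646 + \left(28 + 2 \left(\left(-4\right) 2401\right)\right) = -2646 + \left(28 + 2 \left(-9604\right)\right) = -2646 + \left(28 - 19208\right) = -2646 - 19180 = -21826$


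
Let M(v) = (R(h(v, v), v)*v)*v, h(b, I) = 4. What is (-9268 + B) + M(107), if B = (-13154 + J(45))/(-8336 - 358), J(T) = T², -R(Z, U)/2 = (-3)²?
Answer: -1872241771/8694 ≈ -2.1535e+5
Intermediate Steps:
R(Z, U) = -18 (R(Z, U) = -2*(-3)² = -2*9 = -18)
B = 11129/8694 (B = (-13154 + 45²)/(-8336 - 358) = (-13154 + 2025)/(-8694) = -11129*(-1/8694) = 11129/8694 ≈ 1.2801)
M(v) = -18*v² (M(v) = (-18*v)*v = -18*v²)
(-9268 + B) + M(107) = (-9268 + 11129/8694) - 18*107² = -80564863/8694 - 18*11449 = -80564863/8694 - 206082 = -1872241771/8694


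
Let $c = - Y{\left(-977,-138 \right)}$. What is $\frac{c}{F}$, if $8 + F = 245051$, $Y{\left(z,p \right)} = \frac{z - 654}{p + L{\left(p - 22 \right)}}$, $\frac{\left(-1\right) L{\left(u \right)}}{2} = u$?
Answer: $\frac{233}{6371118} \approx 3.6571 \cdot 10^{-5}$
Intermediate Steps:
$L{\left(u \right)} = - 2 u$
$Y{\left(z,p \right)} = \frac{-654 + z}{44 - p}$ ($Y{\left(z,p \right)} = \frac{z - 654}{p - 2 \left(p - 22\right)} = \frac{-654 + z}{p - 2 \left(-22 + p\right)} = \frac{-654 + z}{p - \left(-44 + 2 p\right)} = \frac{-654 + z}{44 - p}$)
$F = 245043$ ($F = -8 + 245051 = 245043$)
$c = \frac{233}{26}$ ($c = - \frac{-654 - 977}{44 - -138} = - \frac{-1631}{44 + 138} = - \frac{-1631}{182} = \left(-1\right) \left(- \frac{233}{26}\right) = \frac{233}{26} \approx 8.9615$)
$\frac{c}{F} = \frac{233}{26 \cdot 245043} = \frac{233}{26} \cdot \frac{1}{245043} = \frac{233}{6371118}$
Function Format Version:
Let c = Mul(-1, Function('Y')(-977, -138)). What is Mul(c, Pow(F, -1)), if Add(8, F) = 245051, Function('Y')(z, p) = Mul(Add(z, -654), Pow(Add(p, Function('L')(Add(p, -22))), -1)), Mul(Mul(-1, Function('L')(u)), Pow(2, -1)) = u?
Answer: Rational(233, 6371118) ≈ 3.6571e-5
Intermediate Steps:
Function('L')(u) = Mul(-2, u)
Function('Y')(z, p) = Mul(Pow(Add(44, Mul(-1, p)), -1), Add(-654, z)) (Function('Y')(z, p) = Mul(Add(z, -654), Pow(Add(p, Mul(-2, Add(p, -22))), -1)) = Mul(Add(-654, z), Pow(Add(p, Mul(-2, Add(-22, p))), -1)) = Mul(Add(-654, z), Pow(Add(p, Add(44, Mul(-2, p))), -1)) = Mul(Add(-654, z), Pow(Add(44, Mul(-1, p)), -1)) = Mul(Pow(Add(44, Mul(-1, p)), -1), Add(-654, z)))
F = 245043 (F = Add(-8, 245051) = 245043)
c = Rational(233, 26) (c = Mul(-1, Mul(Pow(Add(44, Mul(-1, -138)), -1), Add(-654, -977))) = Mul(-1, Mul(Pow(Add(44, 138), -1), -1631)) = Mul(-1, Mul(Pow(182, -1), -1631)) = Mul(-1, Mul(Rational(1, 182), -1631)) = Mul(-1, Rational(-233, 26)) = Rational(233, 26) ≈ 8.9615)
Mul(c, Pow(F, -1)) = Mul(Rational(233, 26), Pow(245043, -1)) = Mul(Rational(233, 26), Rational(1, 245043)) = Rational(233, 6371118)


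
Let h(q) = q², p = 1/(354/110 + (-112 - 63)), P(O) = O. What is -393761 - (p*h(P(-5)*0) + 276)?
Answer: -394037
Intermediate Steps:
p = -55/9448 (p = 1/(354*(1/110) - 175) = 1/(177/55 - 175) = 1/(-9448/55) = -55/9448 ≈ -0.0058213)
-393761 - (p*h(P(-5)*0) + 276) = -393761 - (-55*(-5*0)²/9448 + 276) = -393761 - (-55/9448*0² + 276) = -393761 - (-55/9448*0 + 276) = -393761 - (0 + 276) = -393761 - 1*276 = -393761 - 276 = -394037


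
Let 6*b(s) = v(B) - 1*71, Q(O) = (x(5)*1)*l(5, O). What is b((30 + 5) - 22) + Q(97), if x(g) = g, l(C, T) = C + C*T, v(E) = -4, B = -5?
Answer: 4875/2 ≈ 2437.5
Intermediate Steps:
Q(O) = 25 + 25*O (Q(O) = (5*1)*(5*(1 + O)) = 5*(5 + 5*O) = 25 + 25*O)
b(s) = -25/2 (b(s) = (-4 - 1*71)/6 = (-4 - 71)/6 = (1/6)*(-75) = -25/2)
b((30 + 5) - 22) + Q(97) = -25/2 + (25 + 25*97) = -25/2 + (25 + 2425) = -25/2 + 2450 = 4875/2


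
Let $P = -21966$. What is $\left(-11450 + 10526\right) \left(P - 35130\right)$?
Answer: $52756704$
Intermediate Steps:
$\left(-11450 + 10526\right) \left(P - 35130\right) = \left(-11450 + 10526\right) \left(-21966 - 35130\right) = \left(-924\right) \left(-57096\right) = 52756704$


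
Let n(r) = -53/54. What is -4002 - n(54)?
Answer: -216055/54 ≈ -4001.0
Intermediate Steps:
n(r) = -53/54 (n(r) = -53*1/54 = -53/54)
-4002 - n(54) = -4002 - 1*(-53/54) = -4002 + 53/54 = -216055/54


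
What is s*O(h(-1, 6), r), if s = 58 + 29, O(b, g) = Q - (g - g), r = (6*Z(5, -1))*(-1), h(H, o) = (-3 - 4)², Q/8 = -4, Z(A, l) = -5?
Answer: -2784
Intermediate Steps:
Q = -32 (Q = 8*(-4) = -32)
h(H, o) = 49 (h(H, o) = (-7)² = 49)
r = 30 (r = (6*(-5))*(-1) = -30*(-1) = 30)
O(b, g) = -32 (O(b, g) = -32 - (g - g) = -32 - 1*0 = -32 + 0 = -32)
s = 87
s*O(h(-1, 6), r) = 87*(-32) = -2784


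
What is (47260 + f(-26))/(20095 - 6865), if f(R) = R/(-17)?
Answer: 57389/16065 ≈ 3.5723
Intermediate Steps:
f(R) = -R/17 (f(R) = R*(-1/17) = -R/17)
(47260 + f(-26))/(20095 - 6865) = (47260 - 1/17*(-26))/(20095 - 6865) = (47260 + 26/17)/13230 = (803446/17)*(1/13230) = 57389/16065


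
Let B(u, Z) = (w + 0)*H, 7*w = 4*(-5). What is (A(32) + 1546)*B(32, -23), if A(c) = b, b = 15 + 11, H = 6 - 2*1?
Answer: -125760/7 ≈ -17966.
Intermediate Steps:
H = 4 (H = 6 - 2 = 4)
w = -20/7 (w = (4*(-5))/7 = (1/7)*(-20) = -20/7 ≈ -2.8571)
B(u, Z) = -80/7 (B(u, Z) = (-20/7 + 0)*4 = -20/7*4 = -80/7)
b = 26
A(c) = 26
(A(32) + 1546)*B(32, -23) = (26 + 1546)*(-80/7) = 1572*(-80/7) = -125760/7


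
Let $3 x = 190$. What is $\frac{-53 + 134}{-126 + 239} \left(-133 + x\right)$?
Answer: $- \frac{5643}{113} \approx -49.938$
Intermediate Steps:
$x = \frac{190}{3}$ ($x = \frac{1}{3} \cdot 190 = \frac{190}{3} \approx 63.333$)
$\frac{-53 + 134}{-126 + 239} \left(-133 + x\right) = \frac{-53 + 134}{-126 + 239} \left(-133 + \frac{190}{3}\right) = \frac{81}{113} \left(- \frac{209}{3}\right) = - \frac{5643}{113}$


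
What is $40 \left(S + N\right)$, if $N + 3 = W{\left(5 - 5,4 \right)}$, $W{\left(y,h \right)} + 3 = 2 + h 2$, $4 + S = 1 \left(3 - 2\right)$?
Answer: $40$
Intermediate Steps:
$S = -3$ ($S = -4 + 1 \left(3 - 2\right) = -4 + 1 \cdot 1 = -4 + 1 = -3$)
$W{\left(y,h \right)} = -1 + 2 h$ ($W{\left(y,h \right)} = -3 + \left(2 + h 2\right) = -3 + \left(2 + 2 h\right) = -1 + 2 h$)
$N = 4$ ($N = -3 + \left(-1 + 2 \cdot 4\right) = -3 + \left(-1 + 8\right) = -3 + 7 = 4$)
$40 \left(S + N\right) = 40 \left(-3 + 4\right) = 40 \cdot 1 = 40$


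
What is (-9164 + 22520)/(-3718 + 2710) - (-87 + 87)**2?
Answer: -53/4 ≈ -13.250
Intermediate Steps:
(-9164 + 22520)/(-3718 + 2710) - (-87 + 87)**2 = 13356/(-1008) - 1*0**2 = 13356*(-1/1008) - 1*0 = -53/4 + 0 = -53/4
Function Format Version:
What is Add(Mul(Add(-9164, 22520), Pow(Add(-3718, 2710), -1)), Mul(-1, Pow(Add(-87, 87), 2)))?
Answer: Rational(-53, 4) ≈ -13.250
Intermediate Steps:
Add(Mul(Add(-9164, 22520), Pow(Add(-3718, 2710), -1)), Mul(-1, Pow(Add(-87, 87), 2))) = Add(Mul(13356, Pow(-1008, -1)), Mul(-1, Pow(0, 2))) = Add(Mul(13356, Rational(-1, 1008)), Mul(-1, 0)) = Add(Rational(-53, 4), 0) = Rational(-53, 4)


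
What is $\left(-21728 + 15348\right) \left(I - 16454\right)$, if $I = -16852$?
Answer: $212492280$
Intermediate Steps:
$\left(-21728 + 15348\right) \left(I - 16454\right) = \left(-21728 + 15348\right) \left(-16852 - 16454\right) = \left(-6380\right) \left(-33306\right) = 212492280$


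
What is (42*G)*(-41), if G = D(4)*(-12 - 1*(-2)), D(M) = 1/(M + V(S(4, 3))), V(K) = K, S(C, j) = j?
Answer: 2460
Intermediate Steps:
D(M) = 1/(3 + M) (D(M) = 1/(M + 3) = 1/(3 + M))
G = -10/7 (G = (-12 - 1*(-2))/(3 + 4) = (-12 + 2)/7 = (⅐)*(-10) = -10/7 ≈ -1.4286)
(42*G)*(-41) = (42*(-10/7))*(-41) = -60*(-41) = 2460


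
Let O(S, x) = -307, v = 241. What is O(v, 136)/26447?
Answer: -307/26447 ≈ -0.011608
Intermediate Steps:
O(v, 136)/26447 = -307/26447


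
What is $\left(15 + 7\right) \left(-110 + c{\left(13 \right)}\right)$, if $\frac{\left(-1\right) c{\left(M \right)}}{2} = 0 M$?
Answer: $-2420$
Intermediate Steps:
$c{\left(M \right)} = 0$ ($c{\left(M \right)} = - 2 \cdot 0 M = \left(-2\right) 0 = 0$)
$\left(15 + 7\right) \left(-110 + c{\left(13 \right)}\right) = \left(15 + 7\right) \left(-110 + 0\right) = 22 \left(-110\right) = -2420$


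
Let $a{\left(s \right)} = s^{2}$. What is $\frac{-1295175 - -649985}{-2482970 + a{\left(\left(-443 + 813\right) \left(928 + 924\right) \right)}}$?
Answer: $- \frac{4963}{3611933651} \approx -1.3741 \cdot 10^{-6}$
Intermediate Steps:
$\frac{-1295175 - -649985}{-2482970 + a{\left(\left(-443 + 813\right) \left(928 + 924\right) \right)}} = \frac{-1295175 - -649985}{-2482970 + \left(\left(-443 + 813\right) \left(928 + 924\right)\right)^{2}} = \frac{-1295175 + \left(-1621409 + 2271394\right)}{-2482970 + \left(370 \cdot 1852\right)^{2}} = \frac{-1295175 + 649985}{-2482970 + 685240^{2}} = - \frac{645190}{-2482970 + 469553857600} = - \frac{645190}{469551374630} = \left(-645190\right) \frac{1}{469551374630} = - \frac{4963}{3611933651}$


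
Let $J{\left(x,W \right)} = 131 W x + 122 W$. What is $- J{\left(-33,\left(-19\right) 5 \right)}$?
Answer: $-399095$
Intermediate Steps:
$J{\left(x,W \right)} = 122 W + 131 W x$ ($J{\left(x,W \right)} = 131 W x + 122 W = 122 W + 131 W x$)
$- J{\left(-33,\left(-19\right) 5 \right)} = - \left(-19\right) 5 \left(122 + 131 \left(-33\right)\right) = - \left(-95\right) \left(122 - 4323\right) = - \left(-95\right) \left(-4201\right) = \left(-1\right) 399095 = -399095$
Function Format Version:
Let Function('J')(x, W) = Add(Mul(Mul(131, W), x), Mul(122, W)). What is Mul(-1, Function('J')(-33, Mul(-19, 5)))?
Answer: -399095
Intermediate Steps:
Function('J')(x, W) = Add(Mul(122, W), Mul(131, W, x)) (Function('J')(x, W) = Add(Mul(131, W, x), Mul(122, W)) = Add(Mul(122, W), Mul(131, W, x)))
Mul(-1, Function('J')(-33, Mul(-19, 5))) = Mul(-1, Mul(Mul(-19, 5), Add(122, Mul(131, -33)))) = Mul(-1, Mul(-95, Add(122, -4323))) = Mul(-1, Mul(-95, -4201)) = Mul(-1, 399095) = -399095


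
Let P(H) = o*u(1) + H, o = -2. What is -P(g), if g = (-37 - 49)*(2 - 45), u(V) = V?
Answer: -3696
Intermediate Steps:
g = 3698 (g = -86*(-43) = 3698)
P(H) = -2 + H (P(H) = -2*1 + H = -2 + H)
-P(g) = -(-2 + 3698) = -1*3696 = -3696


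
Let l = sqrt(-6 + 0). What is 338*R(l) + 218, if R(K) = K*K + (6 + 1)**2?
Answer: 14752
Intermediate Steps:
l = I*sqrt(6) (l = sqrt(-6) = I*sqrt(6) ≈ 2.4495*I)
R(K) = 49 + K**2 (R(K) = K**2 + 7**2 = K**2 + 49 = 49 + K**2)
338*R(l) + 218 = 338*(49 + (I*sqrt(6))**2) + 218 = 338*(49 - 6) + 218 = 338*43 + 218 = 14534 + 218 = 14752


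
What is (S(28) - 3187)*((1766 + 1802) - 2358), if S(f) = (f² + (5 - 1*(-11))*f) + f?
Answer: -2331670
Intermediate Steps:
S(f) = f² + 17*f (S(f) = (f² + (5 + 11)*f) + f = (f² + 16*f) + f = f² + 17*f)
(S(28) - 3187)*((1766 + 1802) - 2358) = (28*(17 + 28) - 3187)*((1766 + 1802) - 2358) = (28*45 - 3187)*(3568 - 2358) = (1260 - 3187)*1210 = -1927*1210 = -2331670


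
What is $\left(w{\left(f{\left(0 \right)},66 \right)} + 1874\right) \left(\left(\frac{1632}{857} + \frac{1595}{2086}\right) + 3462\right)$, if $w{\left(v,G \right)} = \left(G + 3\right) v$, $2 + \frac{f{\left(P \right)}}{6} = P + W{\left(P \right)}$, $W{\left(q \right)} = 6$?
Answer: $\frac{10932049218115}{893851} \approx 1.223 \cdot 10^{7}$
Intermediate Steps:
$f{\left(P \right)} = 24 + 6 P$ ($f{\left(P \right)} = -12 + 6 \left(P + 6\right) = -12 + 6 \left(6 + P\right) = -12 + \left(36 + 6 P\right) = 24 + 6 P$)
$w{\left(v,G \right)} = v \left(3 + G\right)$ ($w{\left(v,G \right)} = \left(3 + G\right) v = v \left(3 + G\right)$)
$\left(w{\left(f{\left(0 \right)},66 \right)} + 1874\right) \left(\left(\frac{1632}{857} + \frac{1595}{2086}\right) + 3462\right) = \left(\left(24 + 6 \cdot 0\right) \left(3 + 66\right) + 1874\right) \left(\left(\frac{1632}{857} + \frac{1595}{2086}\right) + 3462\right) = \left(\left(24 + 0\right) 69 + 1874\right) \left(\left(1632 \cdot \frac{1}{857} + 1595 \cdot \frac{1}{2086}\right) + 3462\right) = \left(24 \cdot 69 + 1874\right) \left(\left(\frac{1632}{857} + \frac{1595}{2086}\right) + 3462\right) = \left(1656 + 1874\right) \left(\frac{4771267}{1787702} + 3462\right) = 3530 \cdot \frac{6193795591}{1787702} = \frac{10932049218115}{893851}$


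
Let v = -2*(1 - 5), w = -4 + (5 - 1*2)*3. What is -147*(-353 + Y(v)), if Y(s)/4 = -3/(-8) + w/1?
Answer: 97461/2 ≈ 48731.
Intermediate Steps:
w = 5 (w = -4 + (5 - 2)*3 = -4 + 3*3 = -4 + 9 = 5)
v = 8 (v = -2*(-4) = 8)
Y(s) = 43/2 (Y(s) = 4*(-3/(-8) + 5/1) = 4*(-3*(-⅛) + 5*1) = 4*(3/8 + 5) = 4*(43/8) = 43/2)
-147*(-353 + Y(v)) = -147*(-353 + 43/2) = -147*(-663/2) = 97461/2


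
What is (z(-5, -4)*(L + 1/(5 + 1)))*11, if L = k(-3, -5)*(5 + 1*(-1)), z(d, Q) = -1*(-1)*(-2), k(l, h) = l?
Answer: 781/3 ≈ 260.33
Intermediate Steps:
z(d, Q) = -2 (z(d, Q) = 1*(-2) = -2)
L = -12 (L = -3*(5 + 1*(-1)) = -3*(5 - 1) = -3*4 = -12)
(z(-5, -4)*(L + 1/(5 + 1)))*11 = -2*(-12 + 1/(5 + 1))*11 = -2*(-12 + 1/6)*11 = -2*(-71/6)*11 = (71/3)*11 = 781/3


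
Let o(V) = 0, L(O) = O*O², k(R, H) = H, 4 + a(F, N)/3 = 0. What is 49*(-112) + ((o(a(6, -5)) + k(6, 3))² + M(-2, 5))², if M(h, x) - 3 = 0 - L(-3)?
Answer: -3967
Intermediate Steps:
a(F, N) = -12 (a(F, N) = -12 + 3*0 = -12 + 0 = -12)
L(O) = O³
M(h, x) = 30 (M(h, x) = 3 + (0 - 1*(-3)³) = 3 + (0 - 1*(-27)) = 3 + (0 + 27) = 3 + 27 = 30)
49*(-112) + ((o(a(6, -5)) + k(6, 3))² + M(-2, 5))² = 49*(-112) + ((0 + 3)² + 30)² = -5488 + (3² + 30)² = -5488 + (9 + 30)² = -5488 + 39² = -5488 + 1521 = -3967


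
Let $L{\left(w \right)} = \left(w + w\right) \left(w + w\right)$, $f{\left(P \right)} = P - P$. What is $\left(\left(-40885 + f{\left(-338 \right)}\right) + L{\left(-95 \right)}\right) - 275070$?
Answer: $-279855$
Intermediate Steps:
$f{\left(P \right)} = 0$
$L{\left(w \right)} = 4 w^{2}$ ($L{\left(w \right)} = 2 w 2 w = 4 w^{2}$)
$\left(\left(-40885 + f{\left(-338 \right)}\right) + L{\left(-95 \right)}\right) - 275070 = \left(\left(-40885 + 0\right) + 4 \left(-95\right)^{2}\right) - 275070 = \left(-40885 + 4 \cdot 9025\right) - 275070 = \left(-40885 + 36100\right) - 275070 = -4785 - 275070 = -279855$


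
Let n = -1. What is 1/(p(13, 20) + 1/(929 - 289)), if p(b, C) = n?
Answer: -640/639 ≈ -1.0016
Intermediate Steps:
p(b, C) = -1
1/(p(13, 20) + 1/(929 - 289)) = 1/(-1 + 1/(929 - 289)) = 1/(-1 + 1/640) = 1/(-639/640) = -640/639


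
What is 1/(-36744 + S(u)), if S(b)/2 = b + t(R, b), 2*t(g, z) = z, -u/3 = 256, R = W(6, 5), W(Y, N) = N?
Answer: -1/39048 ≈ -2.5610e-5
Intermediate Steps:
R = 5
u = -768 (u = -3*256 = -768)
t(g, z) = z/2
S(b) = 3*b (S(b) = 2*(b + b/2) = 2*(3*b/2) = 3*b)
1/(-36744 + S(u)) = 1/(-36744 + 3*(-768)) = 1/(-36744 - 2304) = 1/(-39048) = -1/39048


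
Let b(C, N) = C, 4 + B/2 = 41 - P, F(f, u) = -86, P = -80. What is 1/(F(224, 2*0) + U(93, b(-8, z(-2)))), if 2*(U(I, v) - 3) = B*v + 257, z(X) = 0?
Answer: -2/1781 ≈ -0.0011230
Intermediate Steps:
B = 234 (B = -8 + 2*(41 - 1*(-80)) = -8 + 2*(41 + 80) = -8 + 2*121 = -8 + 242 = 234)
U(I, v) = 263/2 + 117*v (U(I, v) = 3 + (234*v + 257)/2 = 3 + (257 + 234*v)/2 = 3 + (257/2 + 117*v) = 263/2 + 117*v)
1/(F(224, 2*0) + U(93, b(-8, z(-2)))) = 1/(-86 + (263/2 + 117*(-8))) = 1/(-86 + (263/2 - 936)) = 1/(-86 - 1609/2) = 1/(-1781/2) = -2/1781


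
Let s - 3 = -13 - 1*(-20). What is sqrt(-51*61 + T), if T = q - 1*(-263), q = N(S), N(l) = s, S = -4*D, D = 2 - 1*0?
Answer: I*sqrt(2838) ≈ 53.273*I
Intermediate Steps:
D = 2 (D = 2 + 0 = 2)
s = 10 (s = 3 + (-13 - 1*(-20)) = 3 + (-13 + 20) = 3 + 7 = 10)
S = -8 (S = -4*2 = -8)
N(l) = 10
q = 10
T = 273 (T = 10 - 1*(-263) = 10 + 263 = 273)
sqrt(-51*61 + T) = sqrt(-51*61 + 273) = sqrt(-3111 + 273) = sqrt(-2838) = I*sqrt(2838)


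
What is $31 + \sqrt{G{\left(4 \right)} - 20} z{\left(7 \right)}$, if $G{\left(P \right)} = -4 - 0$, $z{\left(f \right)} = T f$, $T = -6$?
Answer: $31 - 84 i \sqrt{6} \approx 31.0 - 205.76 i$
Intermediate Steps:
$z{\left(f \right)} = - 6 f$
$G{\left(P \right)} = -4$ ($G{\left(P \right)} = -4 + 0 = -4$)
$31 + \sqrt{G{\left(4 \right)} - 20} z{\left(7 \right)} = 31 + \sqrt{-4 - 20} \left(\left(-6\right) 7\right) = 31 + \sqrt{-24} \left(-42\right) = 31 + 2 i \sqrt{6} \left(-42\right) = 31 - 84 i \sqrt{6}$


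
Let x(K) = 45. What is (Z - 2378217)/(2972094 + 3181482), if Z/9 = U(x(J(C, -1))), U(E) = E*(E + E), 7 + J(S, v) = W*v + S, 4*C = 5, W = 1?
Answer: -780589/2051192 ≈ -0.38055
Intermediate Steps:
C = 5/4 (C = (¼)*5 = 5/4 ≈ 1.2500)
J(S, v) = -7 + S + v (J(S, v) = -7 + (1*v + S) = -7 + (v + S) = -7 + (S + v) = -7 + S + v)
U(E) = 2*E² (U(E) = E*(2*E) = 2*E²)
Z = 36450 (Z = 9*(2*45²) = 9*(2*2025) = 9*4050 = 36450)
(Z - 2378217)/(2972094 + 3181482) = (36450 - 2378217)/(2972094 + 3181482) = -2341767/6153576 = -2341767*1/6153576 = -780589/2051192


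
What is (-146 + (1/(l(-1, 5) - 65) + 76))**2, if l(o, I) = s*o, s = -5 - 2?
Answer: 16491721/3364 ≈ 4902.4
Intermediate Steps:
s = -7
l(o, I) = -7*o
(-146 + (1/(l(-1, 5) - 65) + 76))**2 = (-146 + (1/(-7*(-1) - 65) + 76))**2 = (-146 + (1/(7 - 65) + 76))**2 = (-146 + (1/(-58) + 76))**2 = (-146 + (-1/58 + 76))**2 = (-146 + 4407/58)**2 = (-4061/58)**2 = 16491721/3364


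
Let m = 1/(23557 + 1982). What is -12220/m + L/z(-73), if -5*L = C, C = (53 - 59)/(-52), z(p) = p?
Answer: -2961701644197/9490 ≈ -3.1209e+8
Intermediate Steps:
m = 1/25539 ≈ 3.9156e-5
C = 3/26 (C = -6*(-1/52) = 3/26 ≈ 0.11538)
L = -3/130 (L = -⅕*3/26 = -3/130 ≈ -0.023077)
-12220/m + L/z(-73) = -12220/1/25539 - 3/130/(-73) = -12220*25539 - 3/130*(-1/73) = -312086580 + 3/9490 = -2961701644197/9490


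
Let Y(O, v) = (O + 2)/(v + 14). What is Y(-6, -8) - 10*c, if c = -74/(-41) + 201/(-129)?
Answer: -16576/5289 ≈ -3.1341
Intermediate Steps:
Y(O, v) = (2 + O)/(14 + v)
c = 435/1763 (c = -74*(-1/41) + 201*(-1/129) = 74/41 - 67/43 = 435/1763 ≈ 0.24674)
Y(-6, -8) - 10*c = (2 - 6)/(14 - 8) - 10*435/1763 = -4/6 - 4350/1763 = (⅙)*(-4) - 4350/1763 = -⅔ - 4350/1763 = -16576/5289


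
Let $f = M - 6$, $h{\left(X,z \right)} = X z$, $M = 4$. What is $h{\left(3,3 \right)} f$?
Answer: $-18$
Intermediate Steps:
$f = -2$ ($f = 4 - 6 = -2$)
$h{\left(3,3 \right)} f = 3 \cdot 3 \left(-2\right) = 9 \left(-2\right) = -18$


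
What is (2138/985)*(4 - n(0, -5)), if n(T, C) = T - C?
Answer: -2138/985 ≈ -2.1706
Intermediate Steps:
(2138/985)*(4 - n(0, -5)) = (2138/985)*(4 - (0 - 1*(-5))) = (2138*(1/985))*(4 - (0 + 5)) = 2138*(4 - 1*5)/985 = 2138*(4 - 5)/985 = (2138/985)*(-1) = -2138/985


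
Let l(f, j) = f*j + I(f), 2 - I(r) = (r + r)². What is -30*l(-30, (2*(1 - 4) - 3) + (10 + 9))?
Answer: 116940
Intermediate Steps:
I(r) = 2 - 4*r² (I(r) = 2 - (r + r)² = 2 - (2*r)² = 2 - 4*r²)
l(f, j) = 2 - 4*f² + f*j (l(f, j) = f*j + (2 - 4*f²) = 2 - 4*f² + f*j)
-30*l(-30, (2*(1 - 4) - 3) + (10 + 9)) = -30*(2 - 4*(-30)² - 30*((2*(1 - 4) - 3) + (10 + 9))) = -30*(2 - 4*900 - 30*((2*(-3) - 3) + 19)) = -30*(2 - 3600 - 30*((-6 - 3) + 19)) = -30*(2 - 3600 - 30*(-9 + 19)) = -30*(2 - 3600 - 30*10) = -30*(2 - 3600 - 300) = -30*(-3898) = 116940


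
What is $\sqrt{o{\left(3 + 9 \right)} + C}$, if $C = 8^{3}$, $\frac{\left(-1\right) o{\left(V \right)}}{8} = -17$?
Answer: $18 \sqrt{2} \approx 25.456$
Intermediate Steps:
$o{\left(V \right)} = 136$ ($o{\left(V \right)} = \left(-8\right) \left(-17\right) = 136$)
$C = 512$
$\sqrt{o{\left(3 + 9 \right)} + C} = \sqrt{136 + 512} = \sqrt{648} = 18 \sqrt{2}$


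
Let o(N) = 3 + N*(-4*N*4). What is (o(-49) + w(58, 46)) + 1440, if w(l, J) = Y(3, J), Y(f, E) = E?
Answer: -36927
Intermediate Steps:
o(N) = 3 - 16*N² (o(N) = 3 + N*(-16*N) = 3 - 16*N²)
w(l, J) = J
(o(-49) + w(58, 46)) + 1440 = ((3 - 16*(-49)²) + 46) + 1440 = ((3 - 16*2401) + 46) + 1440 = ((3 - 38416) + 46) + 1440 = (-38413 + 46) + 1440 = -38367 + 1440 = -36927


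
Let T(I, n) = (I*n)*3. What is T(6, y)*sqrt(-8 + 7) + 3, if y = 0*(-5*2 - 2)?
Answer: 3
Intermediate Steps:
y = 0 (y = 0*(-10 - 2) = 0*(-12) = 0)
T(I, n) = 3*I*n
T(6, y)*sqrt(-8 + 7) + 3 = (3*6*0)*sqrt(-8 + 7) + 3 = 0*sqrt(-1) + 3 = 0*I + 3 = 0 + 3 = 3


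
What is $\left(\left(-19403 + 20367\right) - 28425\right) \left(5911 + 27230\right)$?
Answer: $-910085001$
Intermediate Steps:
$\left(\left(-19403 + 20367\right) - 28425\right) \left(5911 + 27230\right) = \left(964 - 28425\right) 33141 = \left(-27461\right) 33141 = -910085001$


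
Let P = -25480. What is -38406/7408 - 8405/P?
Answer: -1431751/294931 ≈ -4.8545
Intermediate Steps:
-38406/7408 - 8405/P = -38406/7408 - 8405/(-25480) = -38406*1/7408 - 8405*(-1/25480) = -19203/3704 + 1681/5096 = -1431751/294931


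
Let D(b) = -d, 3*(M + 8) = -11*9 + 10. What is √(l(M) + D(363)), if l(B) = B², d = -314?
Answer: √15595/3 ≈ 41.627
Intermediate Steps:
M = -113/3 (M = -8 + (-11*9 + 10)/3 = -8 + (-99 + 10)/3 = -8 + (⅓)*(-89) = -8 - 89/3 = -113/3 ≈ -37.667)
D(b) = 314 (D(b) = -1*(-314) = 314)
√(l(M) + D(363)) = √((-113/3)² + 314) = √(12769/9 + 314) = √(15595/9) = √15595/3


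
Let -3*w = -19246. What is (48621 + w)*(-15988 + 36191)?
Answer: 3335697127/3 ≈ 1.1119e+9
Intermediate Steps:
w = 19246/3 (w = -⅓*(-19246) = 19246/3 ≈ 6415.3)
(48621 + w)*(-15988 + 36191) = (48621 + 19246/3)*(-15988 + 36191) = (165109/3)*20203 = 3335697127/3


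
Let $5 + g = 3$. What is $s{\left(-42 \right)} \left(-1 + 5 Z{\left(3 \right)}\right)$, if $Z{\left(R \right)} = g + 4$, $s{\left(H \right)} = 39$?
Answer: $351$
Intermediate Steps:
$g = -2$ ($g = -5 + 3 = -2$)
$Z{\left(R \right)} = 2$ ($Z{\left(R \right)} = -2 + 4 = 2$)
$s{\left(-42 \right)} \left(-1 + 5 Z{\left(3 \right)}\right) = 39 \left(-1 + 5 \cdot 2\right) = 39 \left(-1 + 10\right) = 39 \cdot 9 = 351$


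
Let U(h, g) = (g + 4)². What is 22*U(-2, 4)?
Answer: 1408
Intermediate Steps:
U(h, g) = (4 + g)²
22*U(-2, 4) = 22*(4 + 4)² = 22*8² = 22*64 = 1408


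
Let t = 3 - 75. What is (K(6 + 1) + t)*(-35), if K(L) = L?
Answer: 2275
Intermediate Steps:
t = -72
(K(6 + 1) + t)*(-35) = ((6 + 1) - 72)*(-35) = (7 - 72)*(-35) = -65*(-35) = 2275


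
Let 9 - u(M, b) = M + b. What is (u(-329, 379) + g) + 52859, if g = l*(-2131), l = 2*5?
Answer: 31508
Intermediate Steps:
l = 10
u(M, b) = 9 - M - b (u(M, b) = 9 - (M + b) = 9 + (-M - b) = 9 - M - b)
g = -21310 (g = 10*(-2131) = -21310)
(u(-329, 379) + g) + 52859 = ((9 - 1*(-329) - 1*379) - 21310) + 52859 = ((9 + 329 - 379) - 21310) + 52859 = (-41 - 21310) + 52859 = -21351 + 52859 = 31508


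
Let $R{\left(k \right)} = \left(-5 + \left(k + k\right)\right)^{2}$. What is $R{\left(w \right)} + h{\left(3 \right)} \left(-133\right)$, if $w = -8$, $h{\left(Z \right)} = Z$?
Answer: $42$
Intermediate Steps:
$R{\left(k \right)} = \left(-5 + 2 k\right)^{2}$
$R{\left(w \right)} + h{\left(3 \right)} \left(-133\right) = \left(-5 + 2 \left(-8\right)\right)^{2} + 3 \left(-133\right) = \left(-5 - 16\right)^{2} - 399 = \left(-21\right)^{2} - 399 = 441 - 399 = 42$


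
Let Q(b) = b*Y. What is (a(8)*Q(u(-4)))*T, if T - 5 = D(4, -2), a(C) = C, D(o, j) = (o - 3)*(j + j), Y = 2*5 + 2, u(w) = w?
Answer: -384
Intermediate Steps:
Y = 12 (Y = 10 + 2 = 12)
D(o, j) = 2*j*(-3 + o) (D(o, j) = (-3 + o)*(2*j) = 2*j*(-3 + o))
T = 1 (T = 5 + 2*(-2)*(-3 + 4) = 5 + 2*(-2)*1 = 5 - 4 = 1)
Q(b) = 12*b (Q(b) = b*12 = 12*b)
(a(8)*Q(u(-4)))*T = (8*(12*(-4)))*1 = (8*(-48))*1 = -384*1 = -384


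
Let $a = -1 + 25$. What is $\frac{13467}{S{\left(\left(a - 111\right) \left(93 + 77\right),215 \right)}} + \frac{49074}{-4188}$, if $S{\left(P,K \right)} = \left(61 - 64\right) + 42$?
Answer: $\frac{3026995}{9074} \approx 333.59$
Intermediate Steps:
$a = 24$
$S{\left(P,K \right)} = 39$ ($S{\left(P,K \right)} = -3 + 42 = 39$)
$\frac{13467}{S{\left(\left(a - 111\right) \left(93 + 77\right),215 \right)}} + \frac{49074}{-4188} = \frac{13467}{39} + \frac{49074}{-4188} = 13467 \cdot \frac{1}{39} + 49074 \left(- \frac{1}{4188}\right) = \frac{4489}{13} - \frac{8179}{698} = \frac{3026995}{9074}$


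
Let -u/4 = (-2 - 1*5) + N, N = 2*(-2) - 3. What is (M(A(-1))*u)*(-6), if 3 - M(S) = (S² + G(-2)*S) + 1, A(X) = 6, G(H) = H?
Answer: 7392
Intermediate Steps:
N = -7 (N = -4 - 3 = -7)
M(S) = 2 - S² + 2*S (M(S) = 3 - ((S² - 2*S) + 1) = 3 - (1 + S² - 2*S) = 3 + (-1 - S² + 2*S) = 2 - S² + 2*S)
u = 56 (u = -4*((-2 - 1*5) - 7) = -4*((-2 - 5) - 7) = -4*(-7 - 7) = -4*(-14) = 56)
(M(A(-1))*u)*(-6) = ((2 - 1*6² + 2*6)*56)*(-6) = ((2 - 1*36 + 12)*56)*(-6) = ((2 - 36 + 12)*56)*(-6) = -22*56*(-6) = -1232*(-6) = 7392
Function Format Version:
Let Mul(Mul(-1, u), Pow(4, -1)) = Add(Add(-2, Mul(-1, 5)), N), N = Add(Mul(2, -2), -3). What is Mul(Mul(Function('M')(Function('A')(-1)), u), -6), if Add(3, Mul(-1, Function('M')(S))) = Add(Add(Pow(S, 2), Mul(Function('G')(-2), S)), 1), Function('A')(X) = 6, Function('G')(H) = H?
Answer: 7392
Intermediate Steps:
N = -7 (N = Add(-4, -3) = -7)
Function('M')(S) = Add(2, Mul(-1, Pow(S, 2)), Mul(2, S)) (Function('M')(S) = Add(3, Mul(-1, Add(Add(Pow(S, 2), Mul(-2, S)), 1))) = Add(3, Mul(-1, Add(1, Pow(S, 2), Mul(-2, S)))) = Add(3, Add(-1, Mul(-1, Pow(S, 2)), Mul(2, S))) = Add(2, Mul(-1, Pow(S, 2)), Mul(2, S)))
u = 56 (u = Mul(-4, Add(Add(-2, Mul(-1, 5)), -7)) = Mul(-4, Add(Add(-2, -5), -7)) = Mul(-4, Add(-7, -7)) = Mul(-4, -14) = 56)
Mul(Mul(Function('M')(Function('A')(-1)), u), -6) = Mul(Mul(Add(2, Mul(-1, Pow(6, 2)), Mul(2, 6)), 56), -6) = Mul(Mul(Add(2, Mul(-1, 36), 12), 56), -6) = Mul(Mul(Add(2, -36, 12), 56), -6) = Mul(Mul(-22, 56), -6) = Mul(-1232, -6) = 7392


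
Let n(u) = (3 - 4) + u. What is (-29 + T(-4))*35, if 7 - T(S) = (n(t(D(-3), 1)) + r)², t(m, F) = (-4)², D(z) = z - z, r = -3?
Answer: -5810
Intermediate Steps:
D(z) = 0
t(m, F) = 16
n(u) = -1 + u
T(S) = -137 (T(S) = 7 - ((-1 + 16) - 3)² = 7 - (15 - 3)² = 7 - 1*12² = 7 - 1*144 = 7 - 144 = -137)
(-29 + T(-4))*35 = (-29 - 137)*35 = -166*35 = -5810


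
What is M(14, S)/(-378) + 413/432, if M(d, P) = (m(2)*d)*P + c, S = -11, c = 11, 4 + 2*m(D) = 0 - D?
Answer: -893/3024 ≈ -0.29530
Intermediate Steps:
m(D) = -2 - D/2 (m(D) = -2 + (0 - D)/2 = -2 + (-D)/2 = -2 - D/2)
M(d, P) = 11 - 3*P*d (M(d, P) = ((-2 - ½*2)*d)*P + 11 = ((-2 - 1)*d)*P + 11 = (-3*d)*P + 11 = -3*P*d + 11 = 11 - 3*P*d)
M(14, S)/(-378) + 413/432 = (11 - 3*(-11)*14)/(-378) + 413/432 = (11 + 462)*(-1/378) + 413*(1/432) = 473*(-1/378) + 413/432 = -473/378 + 413/432 = -893/3024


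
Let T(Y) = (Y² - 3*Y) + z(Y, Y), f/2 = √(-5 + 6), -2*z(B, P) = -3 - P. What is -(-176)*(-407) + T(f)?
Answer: -143263/2 ≈ -71632.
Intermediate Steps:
z(B, P) = 3/2 + P/2 (z(B, P) = -(-3 - P)/2 = 3/2 + P/2)
f = 2 (f = 2*√(-5 + 6) = 2*√1 = 2*1 = 2)
T(Y) = 3/2 + Y² - 5*Y/2 (T(Y) = (Y² - 3*Y) + (3/2 + Y/2) = 3/2 + Y² - 5*Y/2)
-(-176)*(-407) + T(f) = -(-176)*(-407) + (3/2 + 2² - 5/2*2) = -176*407 + (3/2 + 4 - 5) = -71632 + ½ = -143263/2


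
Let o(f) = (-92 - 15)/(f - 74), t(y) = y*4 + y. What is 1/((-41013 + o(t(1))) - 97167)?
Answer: -69/9534313 ≈ -7.2370e-6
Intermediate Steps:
t(y) = 5*y (t(y) = 4*y + y = 5*y)
o(f) = -107/(-74 + f)
1/((-41013 + o(t(1))) - 97167) = 1/((-41013 - 107/(-74 + 5*1)) - 97167) = 1/((-41013 - 107/(-74 + 5)) - 97167) = 1/((-41013 - 107/(-69)) - 97167) = 1/((-41013 - 107*(-1/69)) - 97167) = 1/((-41013 + 107/69) - 97167) = 1/(-2829790/69 - 97167) = 1/(-9534313/69) = -69/9534313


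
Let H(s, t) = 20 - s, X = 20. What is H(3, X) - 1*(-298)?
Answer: 315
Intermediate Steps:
H(3, X) - 1*(-298) = (20 - 1*3) - 1*(-298) = (20 - 3) + 298 = 17 + 298 = 315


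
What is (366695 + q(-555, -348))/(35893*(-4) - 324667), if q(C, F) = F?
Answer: -366347/468239 ≈ -0.78239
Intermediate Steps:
(366695 + q(-555, -348))/(35893*(-4) - 324667) = (366695 - 348)/(35893*(-4) - 324667) = 366347/(-143572 - 324667) = 366347/(-468239) = 366347*(-1/468239) = -366347/468239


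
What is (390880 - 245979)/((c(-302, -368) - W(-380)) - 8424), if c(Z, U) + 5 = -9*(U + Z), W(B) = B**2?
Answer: -144901/146799 ≈ -0.98707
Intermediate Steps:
c(Z, U) = -5 - 9*U - 9*Z (c(Z, U) = -5 - 9*(U + Z) = -5 + (-9*U - 9*Z) = -5 - 9*U - 9*Z)
(390880 - 245979)/((c(-302, -368) - W(-380)) - 8424) = (390880 - 245979)/(((-5 - 9*(-368) - 9*(-302)) - 1*(-380)**2) - 8424) = 144901/(((-5 + 3312 + 2718) - 1*144400) - 8424) = 144901/((6025 - 144400) - 8424) = 144901/(-138375 - 8424) = 144901/(-146799) = 144901*(-1/146799) = -144901/146799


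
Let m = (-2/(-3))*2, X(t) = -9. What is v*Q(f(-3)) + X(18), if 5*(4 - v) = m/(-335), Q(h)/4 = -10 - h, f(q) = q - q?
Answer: -169877/1005 ≈ -169.03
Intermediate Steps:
f(q) = 0
m = 4/3 (m = -⅓*(-2)*2 = (⅔)*2 = 4/3 ≈ 1.3333)
Q(h) = -40 - 4*h (Q(h) = 4*(-10 - h) = -40 - 4*h)
v = 20104/5025 (v = 4 - 4/(15*(-335)) = 4 - 4*(-1)/(15*335) = 4 - ⅕*(-4/1005) = 4 + 4/5025 = 20104/5025 ≈ 4.0008)
v*Q(f(-3)) + X(18) = 20104*(-40 - 4*0)/5025 - 9 = 20104*(-40 + 0)/5025 - 9 = (20104/5025)*(-40) - 9 = -160832/1005 - 9 = -169877/1005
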